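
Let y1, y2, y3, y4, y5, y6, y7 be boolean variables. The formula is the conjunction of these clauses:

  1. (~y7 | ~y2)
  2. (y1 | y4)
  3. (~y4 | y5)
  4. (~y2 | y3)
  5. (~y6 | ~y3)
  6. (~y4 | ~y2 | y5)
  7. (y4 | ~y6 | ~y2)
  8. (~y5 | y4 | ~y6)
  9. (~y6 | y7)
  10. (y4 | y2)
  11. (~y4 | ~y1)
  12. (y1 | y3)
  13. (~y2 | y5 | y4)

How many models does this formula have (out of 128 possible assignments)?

4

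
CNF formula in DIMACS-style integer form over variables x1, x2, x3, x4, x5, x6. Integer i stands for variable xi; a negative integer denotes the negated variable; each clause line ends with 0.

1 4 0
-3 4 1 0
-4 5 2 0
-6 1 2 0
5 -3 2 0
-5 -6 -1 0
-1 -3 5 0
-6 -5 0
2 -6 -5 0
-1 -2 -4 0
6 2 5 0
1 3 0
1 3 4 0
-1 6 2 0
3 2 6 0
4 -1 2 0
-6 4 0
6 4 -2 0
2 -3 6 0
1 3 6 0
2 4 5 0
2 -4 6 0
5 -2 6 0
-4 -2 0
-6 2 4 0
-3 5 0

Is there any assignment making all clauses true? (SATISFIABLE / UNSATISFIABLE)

UNSATISFIABLE

x2 = True:
  propagation gives x4=False, x1=True, x6=False; an empty clause results — contradiction.
x2 = False:
  x6 = True:
    propagation gives x1=True, x5=False, x4=False; an empty clause results — contradiction.
  x6 = False:
    propagation gives x5=True, x1=False, x4=True; an empty clause results — contradiction.
Every branch closes, so no satisfying assignment exists.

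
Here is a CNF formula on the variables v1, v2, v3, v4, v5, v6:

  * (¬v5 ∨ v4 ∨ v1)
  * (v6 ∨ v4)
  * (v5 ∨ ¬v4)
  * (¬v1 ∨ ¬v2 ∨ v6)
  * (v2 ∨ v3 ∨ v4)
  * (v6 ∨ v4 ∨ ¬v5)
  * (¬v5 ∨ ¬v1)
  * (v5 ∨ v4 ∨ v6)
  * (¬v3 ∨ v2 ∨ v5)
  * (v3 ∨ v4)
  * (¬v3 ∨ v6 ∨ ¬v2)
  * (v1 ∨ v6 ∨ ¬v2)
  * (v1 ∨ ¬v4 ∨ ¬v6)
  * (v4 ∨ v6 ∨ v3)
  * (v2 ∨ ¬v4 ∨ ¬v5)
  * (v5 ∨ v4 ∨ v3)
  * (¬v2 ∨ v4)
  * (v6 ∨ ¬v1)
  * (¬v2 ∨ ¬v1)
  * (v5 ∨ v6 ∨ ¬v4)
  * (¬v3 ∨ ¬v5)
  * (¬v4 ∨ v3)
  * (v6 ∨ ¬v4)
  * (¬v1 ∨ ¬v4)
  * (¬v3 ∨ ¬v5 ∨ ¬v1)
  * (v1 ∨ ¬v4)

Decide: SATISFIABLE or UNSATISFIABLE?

UNSATISFIABLE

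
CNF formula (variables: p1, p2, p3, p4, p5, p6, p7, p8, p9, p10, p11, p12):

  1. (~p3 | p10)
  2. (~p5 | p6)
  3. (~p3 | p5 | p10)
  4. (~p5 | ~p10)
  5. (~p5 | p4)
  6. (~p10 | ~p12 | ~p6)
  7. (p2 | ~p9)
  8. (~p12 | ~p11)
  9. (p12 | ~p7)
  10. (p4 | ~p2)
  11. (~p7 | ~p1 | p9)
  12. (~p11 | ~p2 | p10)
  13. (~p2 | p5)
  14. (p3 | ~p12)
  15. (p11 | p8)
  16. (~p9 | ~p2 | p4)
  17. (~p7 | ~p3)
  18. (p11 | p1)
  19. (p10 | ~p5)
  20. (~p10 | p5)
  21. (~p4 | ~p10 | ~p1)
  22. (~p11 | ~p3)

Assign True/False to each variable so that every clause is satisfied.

p1=0, p2=0, p3=0, p4=1, p5=0, p6=1, p7=0, p8=1, p9=0, p10=0, p11=1, p12=0

Check each clause:
  1. (p10 | ~p3) — ~p3 is true.
  2. (p6 | ~p5) — ~p5 is true.
  3. (~p3 | p10 | p5) — ~p3 is true.
  4. (~p10 | ~p5) — ~p5 is true.
  5. (p4 | ~p5) — ~p5 is true.
  6. (~p10 | ~p12 | ~p6) — ~p12 is true.
  7. (~p9 | p2) — ~p9 is true.
  8. (~p11 | ~p12) — ~p12 is true.
  9. (~p7 | p12) — ~p7 is true.
  10. (~p2 | p4) — p4 is true.
  11. (~p1 | ~p7 | p9) — ~p7 is true.
  12. (p10 | ~p11 | ~p2) — ~p2 is true.
  13. (p5 | ~p2) — ~p2 is true.
  14. (p3 | ~p12) — ~p12 is true.
  15. (p11 | p8) — p8 is true.
  16. (p4 | ~p9 | ~p2) — p4 is true.
  17. (~p3 | ~p7) — ~p7 is true.
  18. (p11 | p1) — p11 is true.
  19. (~p5 | p10) — ~p5 is true.
  20. (~p10 | p5) — ~p10 is true.
  21. (~p1 | ~p10 | ~p4) — ~p1 is true.
  22. (~p11 | ~p3) — ~p3 is true.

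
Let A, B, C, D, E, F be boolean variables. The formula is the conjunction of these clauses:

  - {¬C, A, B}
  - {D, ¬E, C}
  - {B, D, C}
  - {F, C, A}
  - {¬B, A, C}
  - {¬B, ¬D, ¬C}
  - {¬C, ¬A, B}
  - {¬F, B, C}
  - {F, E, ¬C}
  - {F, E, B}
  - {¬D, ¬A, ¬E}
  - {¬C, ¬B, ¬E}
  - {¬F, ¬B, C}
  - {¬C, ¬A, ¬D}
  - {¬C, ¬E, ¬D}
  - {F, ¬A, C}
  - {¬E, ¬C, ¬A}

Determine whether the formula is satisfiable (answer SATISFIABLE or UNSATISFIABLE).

Branch on A: take A = True.
Try B = True.
For the remaining variables, C = True, D = False, E = False, F = True works.
Every clause has at least one true literal under this assignment.
So A=1  B=1  C=1  D=0  E=0  F=1 is a satisfying assignment.

SATISFIABLE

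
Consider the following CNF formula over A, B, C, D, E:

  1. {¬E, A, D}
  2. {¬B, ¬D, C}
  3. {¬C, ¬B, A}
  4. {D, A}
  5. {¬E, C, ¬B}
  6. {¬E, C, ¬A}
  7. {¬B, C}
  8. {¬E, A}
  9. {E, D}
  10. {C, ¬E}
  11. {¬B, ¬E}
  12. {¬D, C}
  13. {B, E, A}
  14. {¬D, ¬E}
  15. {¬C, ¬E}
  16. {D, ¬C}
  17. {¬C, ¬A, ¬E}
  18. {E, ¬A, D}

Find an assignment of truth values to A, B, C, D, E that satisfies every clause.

Branch on A: take A = True.
Set B = True and propagate.
  then C is forced to True.
  then E is forced to False.
  then D is forced to True.
Check each clause:
  1. {D, A, ¬E} — A is true.
  2. {¬B, C, ¬D} — C is true.
  3. {¬B, ¬C, A} — A is true.
  4. {A, D} — A is true.
  5. {¬E, ¬B, C} — C is true.
  6. {C, ¬A, ¬E} — C is true.
  7. {¬B, C} — C is true.
  8. {¬E, A} — A is true.
  9. {E, D} — D is true.
  10. {C, ¬E} — C is true.
  11. {¬E, ¬B} — ¬E is true.
  12. {¬D, C} — C is true.
  13. {B, A, E} — A is true.
  14. {¬D, ¬E} — ¬E is true.
  15. {¬E, ¬C} — ¬E is true.
  16. {¬C, D} — D is true.
  17. {¬E, ¬A, ¬C} — ¬E is true.
  18. {E, ¬A, D} — D is true.

A=True, B=True, C=True, D=True, E=False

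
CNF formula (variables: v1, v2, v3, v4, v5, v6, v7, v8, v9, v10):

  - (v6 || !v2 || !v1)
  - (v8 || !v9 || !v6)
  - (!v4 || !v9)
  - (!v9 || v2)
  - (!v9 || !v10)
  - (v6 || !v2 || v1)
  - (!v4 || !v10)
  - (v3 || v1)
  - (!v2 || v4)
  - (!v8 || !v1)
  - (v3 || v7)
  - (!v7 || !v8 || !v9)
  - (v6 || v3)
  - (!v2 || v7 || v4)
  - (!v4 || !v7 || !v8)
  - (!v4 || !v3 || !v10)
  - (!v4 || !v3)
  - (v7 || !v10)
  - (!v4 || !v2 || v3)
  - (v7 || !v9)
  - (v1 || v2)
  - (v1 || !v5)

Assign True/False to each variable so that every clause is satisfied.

v5 occurs only negated in the remaining clauses — set v5 = False.
v9 occurs only negated in the remaining clauses — set v9 = False.
Set v1 = True and propagate.
  then v8 is forced to False.
For the remaining variables, v2 = False, v3 = True, v4 = False, v6 = True, v7 = True, v10 = True works.

v1=T, v2=F, v3=T, v4=F, v5=F, v6=T, v7=T, v8=F, v9=F, v10=T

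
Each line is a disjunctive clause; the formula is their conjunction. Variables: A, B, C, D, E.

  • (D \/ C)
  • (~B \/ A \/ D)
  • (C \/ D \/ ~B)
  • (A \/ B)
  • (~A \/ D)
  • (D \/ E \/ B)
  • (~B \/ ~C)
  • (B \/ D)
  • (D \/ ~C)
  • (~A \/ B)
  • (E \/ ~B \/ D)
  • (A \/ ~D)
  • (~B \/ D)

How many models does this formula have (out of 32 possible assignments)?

2

The models are:
  A=1 B=1 C=0 D=1 E=0
  A=1 B=1 C=0 D=1 E=1
That's 2 in total.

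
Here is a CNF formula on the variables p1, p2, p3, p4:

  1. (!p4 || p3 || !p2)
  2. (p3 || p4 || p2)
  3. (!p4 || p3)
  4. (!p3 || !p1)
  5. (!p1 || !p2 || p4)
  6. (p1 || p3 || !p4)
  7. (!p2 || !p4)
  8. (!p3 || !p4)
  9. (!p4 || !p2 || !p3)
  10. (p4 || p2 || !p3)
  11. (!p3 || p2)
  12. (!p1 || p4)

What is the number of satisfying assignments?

The models are:
  p1=F p2=T p3=F p4=F
  p1=F p2=T p3=T p4=F
Count: 2.

2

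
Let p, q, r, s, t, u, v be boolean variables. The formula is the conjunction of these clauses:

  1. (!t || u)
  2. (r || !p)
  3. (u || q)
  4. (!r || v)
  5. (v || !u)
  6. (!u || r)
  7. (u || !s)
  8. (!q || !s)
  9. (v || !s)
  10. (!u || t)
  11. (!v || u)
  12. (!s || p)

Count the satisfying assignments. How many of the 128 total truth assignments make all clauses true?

The models are:
  p=F q=F r=T s=F t=T u=T v=T
  p=F q=T r=F s=F t=F u=F v=F
  p=F q=T r=T s=F t=T u=T v=T
  p=T q=F r=T s=F t=T u=T v=T
  p=T q=F r=T s=T t=T u=T v=T
  p=T q=T r=T s=F t=T u=T v=T
Count: 6.

6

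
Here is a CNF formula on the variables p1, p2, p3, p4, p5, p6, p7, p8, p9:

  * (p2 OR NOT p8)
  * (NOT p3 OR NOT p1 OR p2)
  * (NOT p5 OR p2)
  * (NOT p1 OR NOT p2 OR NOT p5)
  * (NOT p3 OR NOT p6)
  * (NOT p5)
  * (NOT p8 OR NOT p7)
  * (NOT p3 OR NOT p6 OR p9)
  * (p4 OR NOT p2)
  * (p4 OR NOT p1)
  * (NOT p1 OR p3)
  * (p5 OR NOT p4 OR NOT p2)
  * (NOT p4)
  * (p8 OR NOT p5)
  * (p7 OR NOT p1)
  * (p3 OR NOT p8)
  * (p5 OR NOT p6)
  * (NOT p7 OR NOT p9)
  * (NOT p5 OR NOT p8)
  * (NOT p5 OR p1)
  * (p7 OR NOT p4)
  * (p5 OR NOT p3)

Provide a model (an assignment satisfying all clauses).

p1=F  p2=F  p3=F  p4=F  p5=F  p6=F  p7=T  p8=F  p9=F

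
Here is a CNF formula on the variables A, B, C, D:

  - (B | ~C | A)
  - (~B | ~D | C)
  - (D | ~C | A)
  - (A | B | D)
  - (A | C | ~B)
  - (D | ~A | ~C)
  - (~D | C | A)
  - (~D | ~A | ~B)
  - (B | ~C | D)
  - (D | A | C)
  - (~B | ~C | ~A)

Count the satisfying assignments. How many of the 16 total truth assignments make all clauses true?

Satisfying assignments:
  A=0 B=1 C=1 D=1
  A=1 B=0 C=0 D=0
  A=1 B=0 C=0 D=1
  A=1 B=0 C=1 D=1
  A=1 B=1 C=0 D=0
That's 5 in total.

5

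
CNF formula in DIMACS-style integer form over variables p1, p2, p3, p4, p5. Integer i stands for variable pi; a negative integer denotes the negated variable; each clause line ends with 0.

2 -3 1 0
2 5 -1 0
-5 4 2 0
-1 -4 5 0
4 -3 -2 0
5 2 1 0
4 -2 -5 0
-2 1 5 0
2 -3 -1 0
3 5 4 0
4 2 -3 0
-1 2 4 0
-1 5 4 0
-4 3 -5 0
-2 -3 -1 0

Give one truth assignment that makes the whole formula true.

p1=0  p2=1  p3=1  p4=1  p5=1

Check each clause:
  1. (p1 OR NOT p3 OR p2) — p2 is true.
  2. (p2 OR NOT p1 OR p5) — p2 is true.
  3. (NOT p5 OR p2 OR p4) — p2 is true.
  4. (NOT p1 OR NOT p4 OR p5) — p5 is true.
  5. (p4 OR NOT p3 OR NOT p2) — p4 is true.
  6. (p1 OR p2 OR p5) — p2 is true.
  7. (NOT p5 OR NOT p2 OR p4) — p4 is true.
  8. (p1 OR NOT p2 OR p5) — p5 is true.
  9. (p2 OR NOT p1 OR NOT p3) — p2 is true.
  10. (p4 OR p5 OR p3) — p3 is true.
  11. (p4 OR NOT p3 OR p2) — p2 is true.
  12. (p4 OR NOT p1 OR p2) — p2 is true.
  13. (NOT p1 OR p5 OR p4) — p4 is true.
  14. (p3 OR NOT p5 OR NOT p4) — p3 is true.
  15. (NOT p1 OR NOT p2 OR NOT p3) — NOT p1 is true.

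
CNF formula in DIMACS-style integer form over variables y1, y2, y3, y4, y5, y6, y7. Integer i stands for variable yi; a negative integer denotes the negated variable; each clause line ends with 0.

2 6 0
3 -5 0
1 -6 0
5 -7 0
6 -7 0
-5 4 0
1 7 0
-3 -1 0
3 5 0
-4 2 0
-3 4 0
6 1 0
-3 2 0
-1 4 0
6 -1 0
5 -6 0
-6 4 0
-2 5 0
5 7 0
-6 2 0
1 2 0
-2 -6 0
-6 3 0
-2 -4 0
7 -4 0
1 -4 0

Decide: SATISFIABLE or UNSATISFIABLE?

y6 = True:
  propagation gives y1=True, y3=False; an empty clause results — contradiction.
y6 = False:
  propagation gives y2=True, y7=False, y1=True; an empty clause results — contradiction.
Every branch closes, so no satisfying assignment exists.

UNSATISFIABLE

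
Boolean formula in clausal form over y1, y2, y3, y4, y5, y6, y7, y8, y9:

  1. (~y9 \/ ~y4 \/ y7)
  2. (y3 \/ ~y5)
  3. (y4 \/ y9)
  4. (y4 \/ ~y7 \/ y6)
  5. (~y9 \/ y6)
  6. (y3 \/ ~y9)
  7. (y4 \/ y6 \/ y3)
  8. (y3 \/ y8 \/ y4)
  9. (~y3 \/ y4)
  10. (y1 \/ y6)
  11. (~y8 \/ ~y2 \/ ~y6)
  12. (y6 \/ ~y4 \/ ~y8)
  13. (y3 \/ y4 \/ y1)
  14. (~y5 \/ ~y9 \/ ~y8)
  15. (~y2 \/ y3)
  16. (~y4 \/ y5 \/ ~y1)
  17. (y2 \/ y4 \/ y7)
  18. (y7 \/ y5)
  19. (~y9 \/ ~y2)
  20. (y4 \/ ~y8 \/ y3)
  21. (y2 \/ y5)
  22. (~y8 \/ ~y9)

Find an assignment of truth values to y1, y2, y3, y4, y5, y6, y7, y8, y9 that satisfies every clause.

y1=False, y2=True, y3=True, y4=True, y5=False, y6=True, y7=True, y8=False, y9=False

Check each clause:
  1. (~y4 \/ y7 \/ ~y9) — y7 is true.
  2. (y3 \/ ~y5) — y3 is true.
  3. (y4 \/ y9) — y4 is true.
  4. (~y7 \/ y4 \/ y6) — y4 is true.
  5. (~y9 \/ y6) — y6 is true.
  6. (~y9 \/ y3) — y3 is true.
  7. (y4 \/ y6 \/ y3) — y3 is true.
  8. (y4 \/ y3 \/ y8) — y3 is true.
  9. (y4 \/ ~y3) — y4 is true.
  10. (y6 \/ y1) — y6 is true.
  11. (~y2 \/ ~y6 \/ ~y8) — ~y8 is true.
  12. (y6 \/ ~y8 \/ ~y4) — ~y8 is true.
  13. (y1 \/ y4 \/ y3) — y3 is true.
  14. (~y9 \/ ~y8 \/ ~y5) — ~y8 is true.
  15. (y3 \/ ~y2) — y3 is true.
  16. (~y1 \/ ~y4 \/ y5) — ~y1 is true.
  17. (y2 \/ y7 \/ y4) — y2 is true.
  18. (y5 \/ y7) — y7 is true.
  19. (~y9 \/ ~y2) — ~y9 is true.
  20. (y4 \/ y3 \/ ~y8) — ~y8 is true.
  21. (y5 \/ y2) — y2 is true.
  22. (~y9 \/ ~y8) — ~y8 is true.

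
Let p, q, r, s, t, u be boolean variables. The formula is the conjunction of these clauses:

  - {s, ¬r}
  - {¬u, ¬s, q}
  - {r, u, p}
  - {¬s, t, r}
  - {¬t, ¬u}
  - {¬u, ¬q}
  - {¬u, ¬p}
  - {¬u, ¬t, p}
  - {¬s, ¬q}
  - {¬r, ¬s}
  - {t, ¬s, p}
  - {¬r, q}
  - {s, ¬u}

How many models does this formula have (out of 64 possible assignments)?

5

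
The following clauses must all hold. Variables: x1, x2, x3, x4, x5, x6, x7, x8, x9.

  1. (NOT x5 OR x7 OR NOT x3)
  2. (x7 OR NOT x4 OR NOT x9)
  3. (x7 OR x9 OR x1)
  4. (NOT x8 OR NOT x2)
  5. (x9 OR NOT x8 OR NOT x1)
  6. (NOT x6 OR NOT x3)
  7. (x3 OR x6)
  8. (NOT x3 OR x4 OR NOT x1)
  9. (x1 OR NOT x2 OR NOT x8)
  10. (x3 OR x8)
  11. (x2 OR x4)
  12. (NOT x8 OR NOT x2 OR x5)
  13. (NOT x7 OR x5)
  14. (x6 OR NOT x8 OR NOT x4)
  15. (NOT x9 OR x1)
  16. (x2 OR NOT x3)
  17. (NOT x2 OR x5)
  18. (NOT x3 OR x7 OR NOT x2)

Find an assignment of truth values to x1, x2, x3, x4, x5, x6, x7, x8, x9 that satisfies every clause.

x1=False  x2=False  x3=False  x4=True  x5=True  x6=True  x7=True  x8=True  x9=False

Try x1 = False.
  then x9 is forced to False.
  then x7 is forced to True.
  then x5 is forced to True.
Set x2 = False and propagate.
  then x4 is forced to True.
  then x3 is forced to False.
  then x6 is forced to True.
  then x8 is forced to True.
Every clause has at least one true literal under this assignment.
Check each clause:
  1. (NOT x3 OR NOT x5 OR x7) — NOT x3 is true.
  2. (NOT x9 OR NOT x4 OR x7) — NOT x9 is true.
  3. (x9 OR x1 OR x7) — x7 is true.
  4. (NOT x2 OR NOT x8) — NOT x2 is true.
  5. (NOT x8 OR NOT x1 OR x9) — NOT x1 is true.
  6. (NOT x3 OR NOT x6) — NOT x3 is true.
  7. (x3 OR x6) — x6 is true.
  8. (NOT x3 OR NOT x1 OR x4) — x4 is true.
  9. (x1 OR NOT x2 OR NOT x8) — NOT x2 is true.
  10. (x3 OR x8) — x8 is true.
  11. (x2 OR x4) — x4 is true.
  12. (NOT x2 OR x5 OR NOT x8) — x5 is true.
  13. (x5 OR NOT x7) — x5 is true.
  14. (NOT x4 OR NOT x8 OR x6) — x6 is true.
  15. (x1 OR NOT x9) — NOT x9 is true.
  16. (x2 OR NOT x3) — NOT x3 is true.
  17. (NOT x2 OR x5) — x5 is true.
  18. (NOT x3 OR NOT x2 OR x7) — NOT x3 is true.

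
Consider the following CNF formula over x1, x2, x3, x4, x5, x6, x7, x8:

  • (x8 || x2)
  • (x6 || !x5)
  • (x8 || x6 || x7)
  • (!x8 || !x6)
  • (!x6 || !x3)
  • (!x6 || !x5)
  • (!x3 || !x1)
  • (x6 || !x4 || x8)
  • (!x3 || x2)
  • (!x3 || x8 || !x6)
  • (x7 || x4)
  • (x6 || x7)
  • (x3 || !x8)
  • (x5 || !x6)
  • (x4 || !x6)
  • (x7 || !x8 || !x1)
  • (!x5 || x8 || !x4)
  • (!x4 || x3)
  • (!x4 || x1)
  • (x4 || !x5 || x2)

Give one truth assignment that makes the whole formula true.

x2 occurs only positively in the remaining clauses — set x2 = True.
x7 occurs only positively in the remaining clauses — set x7 = True.
Branch on x1: take x1 = False.
  then x4 is forced to False.
  then x6 is forced to False.
  then x5 is forced to False.
For the remaining variables, x3 = False, x8 = False works.
Every clause has at least one true literal under this assignment.

x1=0, x2=1, x3=0, x4=0, x5=0, x6=0, x7=1, x8=0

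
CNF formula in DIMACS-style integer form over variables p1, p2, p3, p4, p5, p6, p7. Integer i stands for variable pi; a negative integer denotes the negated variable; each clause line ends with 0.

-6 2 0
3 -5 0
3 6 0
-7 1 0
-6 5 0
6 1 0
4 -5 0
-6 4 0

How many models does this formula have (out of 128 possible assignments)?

15

Split on p6, then p5.
  p6=1, p5=1: remaining (p1,p2,p3,p4,p7) ∈ {(0,1,1,1,0); (1,1,1,1,0); (1,1,1,1,1)} — 3.
  p6=1, p5=0: a clause becomes empty — 0.
  p6=0, p5=1: remaining (p1,p2,p3,p4,p7) ∈ {(1,0,1,1,0); (1,0,1,1,1); (1,1,1,1,0); (1,1,1,1,1)} — 4.
  p6=0, p5=0: forces p1=1; p3=1; p2, p4, p7 free → 2^3 = 8.
Total: 3 + 0 + 4 + 8 = 15.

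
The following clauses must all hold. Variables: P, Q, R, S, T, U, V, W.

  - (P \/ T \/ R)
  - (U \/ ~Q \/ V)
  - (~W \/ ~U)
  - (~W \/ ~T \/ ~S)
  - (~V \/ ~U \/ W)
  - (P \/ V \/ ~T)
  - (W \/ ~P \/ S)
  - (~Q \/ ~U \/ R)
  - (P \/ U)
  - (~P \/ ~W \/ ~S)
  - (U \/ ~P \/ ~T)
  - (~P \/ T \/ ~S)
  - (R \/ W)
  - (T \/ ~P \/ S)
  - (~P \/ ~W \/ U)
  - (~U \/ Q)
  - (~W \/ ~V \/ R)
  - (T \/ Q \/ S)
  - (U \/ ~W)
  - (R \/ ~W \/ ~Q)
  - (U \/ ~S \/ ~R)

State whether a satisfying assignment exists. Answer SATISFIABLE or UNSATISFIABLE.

SATISFIABLE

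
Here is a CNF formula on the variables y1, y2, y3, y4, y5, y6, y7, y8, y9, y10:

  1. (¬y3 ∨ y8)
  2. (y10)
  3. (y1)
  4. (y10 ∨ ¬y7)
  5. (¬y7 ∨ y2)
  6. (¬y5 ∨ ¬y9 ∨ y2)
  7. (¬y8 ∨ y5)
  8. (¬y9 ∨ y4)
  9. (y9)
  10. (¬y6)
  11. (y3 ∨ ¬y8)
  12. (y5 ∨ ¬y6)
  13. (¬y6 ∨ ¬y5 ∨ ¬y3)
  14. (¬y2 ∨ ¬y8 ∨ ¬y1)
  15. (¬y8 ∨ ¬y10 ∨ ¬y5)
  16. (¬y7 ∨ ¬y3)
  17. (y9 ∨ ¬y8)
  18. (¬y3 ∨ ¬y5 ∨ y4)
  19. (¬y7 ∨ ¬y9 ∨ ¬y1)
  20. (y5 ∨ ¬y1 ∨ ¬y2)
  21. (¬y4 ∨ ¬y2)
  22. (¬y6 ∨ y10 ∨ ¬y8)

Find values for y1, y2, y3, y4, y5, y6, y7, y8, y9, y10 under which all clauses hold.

The clause (y10) is unit: y10 must be True.
Unit propagation: (y1) forces y1 = True.
(y9) is a unit clause, so y9 = True.
The clause (y4) is unit: y4 must be True.
The clause (¬y6) is unit: y6 must be False.
(¬y7) is a unit clause, so y7 = False.
Unit propagation: (¬y2) forces y2 = False.
Unit propagation: (¬y5) forces y5 = False.
Unit propagation: (¬y8) forces y8 = False.
(¬y3) is a unit clause, so y3 = False.
Every clause has at least one true literal under this assignment.
Check each clause:
  1. (¬y3 ∨ y8) — ¬y3 is true.
  2. (y10) — y10 is true.
  3. (y1) — y1 is true.
  4. (¬y7 ∨ y10) — ¬y7 is true.
  5. (¬y7 ∨ y2) — ¬y7 is true.
  6. (y2 ∨ ¬y5 ∨ ¬y9) — ¬y5 is true.
  7. (y5 ∨ ¬y8) — ¬y8 is true.
  8. (y4 ∨ ¬y9) — y4 is true.
  9. (y9) — y9 is true.
  10. (¬y6) — ¬y6 is true.
  11. (y3 ∨ ¬y8) — ¬y8 is true.
  12. (y5 ∨ ¬y6) — ¬y6 is true.
  13. (¬y6 ∨ ¬y3 ∨ ¬y5) — ¬y6 is true.
  14. (¬y8 ∨ ¬y1 ∨ ¬y2) — ¬y8 is true.
  15. (¬y8 ∨ ¬y5 ∨ ¬y10) — ¬y8 is true.
  16. (¬y3 ∨ ¬y7) — ¬y7 is true.
  17. (y9 ∨ ¬y8) — ¬y8 is true.
  18. (¬y5 ∨ ¬y3 ∨ y4) — ¬y5 is true.
  19. (¬y1 ∨ ¬y7 ∨ ¬y9) — ¬y7 is true.
  20. (¬y1 ∨ y5 ∨ ¬y2) — ¬y2 is true.
  21. (¬y4 ∨ ¬y2) — ¬y2 is true.
  22. (y10 ∨ ¬y8 ∨ ¬y6) — ¬y8 is true.

y1 = T  y2 = F  y3 = F  y4 = T  y5 = F  y6 = F  y7 = F  y8 = F  y9 = T  y10 = T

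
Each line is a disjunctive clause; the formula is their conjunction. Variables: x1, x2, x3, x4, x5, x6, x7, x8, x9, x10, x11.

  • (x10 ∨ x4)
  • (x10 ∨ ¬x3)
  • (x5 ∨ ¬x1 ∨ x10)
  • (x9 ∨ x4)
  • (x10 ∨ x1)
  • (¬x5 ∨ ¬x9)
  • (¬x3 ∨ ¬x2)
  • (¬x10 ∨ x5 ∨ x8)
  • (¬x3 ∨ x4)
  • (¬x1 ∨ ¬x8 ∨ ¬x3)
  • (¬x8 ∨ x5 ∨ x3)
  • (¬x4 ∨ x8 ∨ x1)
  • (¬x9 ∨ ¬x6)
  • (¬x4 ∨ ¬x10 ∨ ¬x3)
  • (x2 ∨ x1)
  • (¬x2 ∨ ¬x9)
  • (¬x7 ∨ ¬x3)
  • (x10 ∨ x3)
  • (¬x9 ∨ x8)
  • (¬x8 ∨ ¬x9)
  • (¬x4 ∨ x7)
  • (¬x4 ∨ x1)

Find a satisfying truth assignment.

x1 = 1, x2 = 1, x3 = 0, x4 = 1, x5 = 1, x6 = 1, x7 = 1, x8 = 1, x9 = 0, x10 = 1, x11 = 1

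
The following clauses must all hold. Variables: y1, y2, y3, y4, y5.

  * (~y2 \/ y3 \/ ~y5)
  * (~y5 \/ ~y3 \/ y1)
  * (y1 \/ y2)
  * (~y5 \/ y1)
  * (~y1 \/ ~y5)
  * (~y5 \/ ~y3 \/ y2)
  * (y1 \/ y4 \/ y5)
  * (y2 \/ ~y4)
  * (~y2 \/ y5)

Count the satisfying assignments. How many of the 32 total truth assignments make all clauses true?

2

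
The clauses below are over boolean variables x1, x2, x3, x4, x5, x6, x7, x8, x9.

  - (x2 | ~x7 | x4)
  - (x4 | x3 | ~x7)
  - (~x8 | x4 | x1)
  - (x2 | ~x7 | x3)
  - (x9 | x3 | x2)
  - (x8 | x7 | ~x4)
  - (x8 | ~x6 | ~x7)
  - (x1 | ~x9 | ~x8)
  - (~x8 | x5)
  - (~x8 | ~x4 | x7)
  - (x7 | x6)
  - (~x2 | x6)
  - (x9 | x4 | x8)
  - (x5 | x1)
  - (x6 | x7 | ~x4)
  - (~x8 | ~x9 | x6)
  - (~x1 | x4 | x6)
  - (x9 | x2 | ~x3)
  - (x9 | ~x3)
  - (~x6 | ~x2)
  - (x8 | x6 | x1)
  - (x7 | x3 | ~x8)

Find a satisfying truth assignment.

x1=1, x2=0, x3=1, x4=0, x5=0, x6=1, x7=0, x8=0, x9=1

Set x1 = True and propagate.
Try x2 = False.
Branch on x3: take x3 = True.
  then x9 is forced to True.
The remaining clauses are satisfied by x4 = False, x5 = False, x6 = True, x7 = False, x8 = False.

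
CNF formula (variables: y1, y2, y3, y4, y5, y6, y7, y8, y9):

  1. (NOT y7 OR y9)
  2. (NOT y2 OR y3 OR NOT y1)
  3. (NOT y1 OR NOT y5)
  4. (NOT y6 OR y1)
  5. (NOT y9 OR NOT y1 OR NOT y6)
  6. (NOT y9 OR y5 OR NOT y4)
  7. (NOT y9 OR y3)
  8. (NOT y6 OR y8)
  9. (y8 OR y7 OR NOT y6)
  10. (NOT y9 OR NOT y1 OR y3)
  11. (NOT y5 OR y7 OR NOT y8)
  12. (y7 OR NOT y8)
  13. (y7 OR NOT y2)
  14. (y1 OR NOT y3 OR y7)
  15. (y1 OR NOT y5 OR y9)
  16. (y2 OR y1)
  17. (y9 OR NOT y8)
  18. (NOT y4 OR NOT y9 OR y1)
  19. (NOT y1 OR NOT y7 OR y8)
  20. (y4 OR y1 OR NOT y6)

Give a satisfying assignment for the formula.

y1 = 0  y2 = 1  y3 = 1  y4 = 0  y5 = 0  y6 = 0  y7 = 1  y8 = 0  y9 = 1

Pure literal: y6 appears only negated; assign y6 = False.
Set y1 = False and propagate.
  then y2 is forced to True.
  then y7 is forced to True.
  then y9 is forced to True.
  then y3 is forced to True.
  then y4 is forced to False.
y5, y8 are now unconstrained; take y5 = False, y8 = False.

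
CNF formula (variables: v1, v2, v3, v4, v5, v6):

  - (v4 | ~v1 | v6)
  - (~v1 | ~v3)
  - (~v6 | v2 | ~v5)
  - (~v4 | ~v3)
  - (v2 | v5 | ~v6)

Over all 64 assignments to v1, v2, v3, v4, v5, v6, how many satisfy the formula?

26

Case analysis on v6 and v1:
  v6=T, v1=T: remaining (v2,v3,v4,v5) ∈ {(T,F,F,F); (T,F,F,T); (T,F,T,F); (T,F,T,T)} — 4.
  v6=T, v1=F: v5 free; 3 ways for (v2,v3,v4) × 2^1 = 6.
  v6=F, v1=T: remaining (v2,v3,v4,v5) ∈ {(F,F,T,F); (F,F,T,T); (T,F,T,F); (T,F,T,T)} — 4.
  v6=F, v1=F: v2, v5 free; 3 ways for (v3,v4) × 2^2 = 12.
Total: 4 + 6 + 4 + 12 = 26.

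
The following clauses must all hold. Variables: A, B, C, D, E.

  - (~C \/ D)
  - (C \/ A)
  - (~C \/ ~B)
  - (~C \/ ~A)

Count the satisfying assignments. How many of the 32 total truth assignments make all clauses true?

Case analysis on C and A:
  C=T, A=T: a clause becomes empty — 0.
  C=T, A=F: remaining (B,D,E) ∈ {(F,T,F); (F,T,T)} — 2.
  C=F, A=T: B, D, E free → 2^3 = 8.
  C=F, A=F: a clause becomes empty — 0.
Total: 0 + 2 + 8 + 0 = 10.

10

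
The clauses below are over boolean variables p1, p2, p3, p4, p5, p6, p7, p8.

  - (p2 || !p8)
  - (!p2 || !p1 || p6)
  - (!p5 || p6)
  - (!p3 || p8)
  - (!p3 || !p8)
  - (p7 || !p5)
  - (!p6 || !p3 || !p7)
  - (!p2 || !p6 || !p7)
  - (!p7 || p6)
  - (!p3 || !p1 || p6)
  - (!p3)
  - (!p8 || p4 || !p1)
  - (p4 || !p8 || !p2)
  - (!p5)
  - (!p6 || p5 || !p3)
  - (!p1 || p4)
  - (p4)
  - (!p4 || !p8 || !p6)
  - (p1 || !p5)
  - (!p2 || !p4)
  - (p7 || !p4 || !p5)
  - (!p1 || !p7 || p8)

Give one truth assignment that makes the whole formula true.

p1=F, p2=F, p3=F, p4=T, p5=F, p6=T, p7=T, p8=F

Check each clause:
  1. (!p8 || p2) — !p8 is true.
  2. (!p1 || p6 || !p2) — !p2 is true.
  3. (p6 || !p5) — !p5 is true.
  4. (p8 || !p3) — !p3 is true.
  5. (!p3 || !p8) — !p8 is true.
  6. (p7 || !p5) — !p5 is true.
  7. (!p3 || !p7 || !p6) — !p3 is true.
  8. (!p6 || !p2 || !p7) — !p2 is true.
  9. (!p7 || p6) — p6 is true.
  10. (!p1 || !p3 || p6) — !p3 is true.
  11. (!p3) — !p3 is true.
  12. (!p8 || !p1 || p4) — !p8 is true.
  13. (p4 || !p2 || !p8) — !p8 is true.
  14. (!p5) — !p5 is true.
  15. (!p3 || !p6 || p5) — !p3 is true.
  16. (!p1 || p4) — p4 is true.
  17. (p4) — p4 is true.
  18. (!p4 || !p8 || !p6) — !p8 is true.
  19. (p1 || !p5) — !p5 is true.
  20. (!p4 || !p2) — !p2 is true.
  21. (!p5 || p7 || !p4) — !p5 is true.
  22. (!p7 || !p1 || p8) — !p1 is true.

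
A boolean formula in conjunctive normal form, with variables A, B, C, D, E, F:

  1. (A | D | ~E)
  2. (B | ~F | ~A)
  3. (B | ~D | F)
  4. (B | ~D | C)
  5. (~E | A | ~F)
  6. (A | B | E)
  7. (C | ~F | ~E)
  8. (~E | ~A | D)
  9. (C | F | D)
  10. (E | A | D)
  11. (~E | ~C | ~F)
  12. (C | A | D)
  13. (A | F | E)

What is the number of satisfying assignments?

14

Split on A, then E.
  A=1, E=1: remaining (B,C,D,F) ∈ {(1,0,1,0); (1,1,1,0)} — 2.
  A=1, E=0: 8 of the 16 assignments to (B,C,D,F) work.
  A=0, E=1: remaining (B,C,D,F) ∈ {(1,0,1,0); (1,1,1,0)} — 2.
  A=0, E=0: remaining (B,C,D,F) ∈ {(1,0,1,1); (1,1,1,1)} — 2.
Total: 2 + 8 + 2 + 2 = 14.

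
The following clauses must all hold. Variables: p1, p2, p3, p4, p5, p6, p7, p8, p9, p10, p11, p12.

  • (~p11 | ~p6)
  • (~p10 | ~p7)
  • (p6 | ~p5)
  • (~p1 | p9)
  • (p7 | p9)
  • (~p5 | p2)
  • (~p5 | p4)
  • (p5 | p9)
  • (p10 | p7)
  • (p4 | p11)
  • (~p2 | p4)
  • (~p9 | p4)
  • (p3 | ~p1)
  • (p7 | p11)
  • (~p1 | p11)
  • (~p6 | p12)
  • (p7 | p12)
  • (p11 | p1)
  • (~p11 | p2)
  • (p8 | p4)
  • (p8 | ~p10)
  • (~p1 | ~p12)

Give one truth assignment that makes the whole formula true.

p3 occurs only positively in the remaining clauses — set p3 = True.
p4 occurs only positively in the remaining clauses — set p4 = True.
Branch on p1: take p1 = False.
  then p11 is forced to True.
  then p6 is forced to False.
  then p5 is forced to False.
  then p9 is forced to True.
  then p2 is forced to True.
Set p7 = True and propagate.
  then p10 is forced to False.
p8, p12 are now unconstrained; take p8 = False, p12 = False.

p1 = False  p2 = True  p3 = True  p4 = True  p5 = False  p6 = False  p7 = True  p8 = False  p9 = True  p10 = False  p11 = True  p12 = False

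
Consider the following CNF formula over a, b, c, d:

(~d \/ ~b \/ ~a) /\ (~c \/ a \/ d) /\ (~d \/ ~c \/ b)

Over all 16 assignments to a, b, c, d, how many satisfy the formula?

10

Split on d, then a.
  d=T, a=T: remaining (b,c) ∈ {(F,F)} — 1.
  d=T, a=F: remaining (b,c) ∈ {(F,F); (T,F); (T,T)} — 3.
  d=F, a=T: remaining (b,c) ∈ {(F,F); (F,T); (T,F); (T,T)} — 4.
  d=F, a=F: remaining (b,c) ∈ {(F,F); (T,F)} — 2.
Total: 1 + 3 + 4 + 2 = 10.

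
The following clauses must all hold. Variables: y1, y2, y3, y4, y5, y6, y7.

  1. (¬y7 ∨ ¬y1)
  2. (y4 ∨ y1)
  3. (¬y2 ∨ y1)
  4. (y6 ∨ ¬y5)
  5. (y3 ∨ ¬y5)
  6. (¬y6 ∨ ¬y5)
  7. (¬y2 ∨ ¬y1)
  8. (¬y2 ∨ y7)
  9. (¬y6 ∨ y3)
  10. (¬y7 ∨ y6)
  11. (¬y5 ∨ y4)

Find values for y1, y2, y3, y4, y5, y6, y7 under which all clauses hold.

y1=T, y2=F, y3=T, y4=T, y5=F, y6=F, y7=F

y2 occurs only negated in the remaining clauses — set y2 = False.
Pure literal: y3 appears only positively; assign y3 = True.
Try y1 = True.
  then y7 is forced to False.
The remaining clauses are satisfied by y4 = True, y5 = False, y6 = False.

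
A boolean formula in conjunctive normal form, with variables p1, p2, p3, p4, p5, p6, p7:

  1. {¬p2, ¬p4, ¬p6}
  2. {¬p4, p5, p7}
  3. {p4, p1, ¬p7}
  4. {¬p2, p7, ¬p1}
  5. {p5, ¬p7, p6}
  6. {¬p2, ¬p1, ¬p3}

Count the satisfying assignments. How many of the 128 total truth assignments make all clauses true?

Case analysis on p7 and p1:
  p7=T, p1=T: 16 of the 32 assignments to (p2,p3,p4,p5,p6) work.
  p7=T, p1=F: p3 free; 4 ways for (p2,p4,p5,p6) × 2^1 = 8.
  p7=F, p1=T: p3, p6 free; 3 ways for (p2,p4,p5) × 2^2 = 12.
  p7=F, p1=F: p3 free; 11 ways for (p2,p4,p5,p6) × 2^1 = 22.
Total: 16 + 8 + 12 + 22 = 58.

58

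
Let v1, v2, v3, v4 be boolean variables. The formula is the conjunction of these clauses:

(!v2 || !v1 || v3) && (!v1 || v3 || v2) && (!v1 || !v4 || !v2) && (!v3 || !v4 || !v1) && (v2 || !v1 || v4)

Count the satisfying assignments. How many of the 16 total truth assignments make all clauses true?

Split on v1, then v2.
  v1=T, v2=T: remaining (v3,v4) ∈ {(T,F)} — 1.
  v1=T, v2=F: a clause becomes empty — 0.
  v1=F, v2=T: remaining (v3,v4) ∈ {(F,F); (F,T); (T,F); (T,T)} — 4.
  v1=F, v2=F: remaining (v3,v4) ∈ {(F,F); (F,T); (T,F); (T,T)} — 4.
Total: 1 + 0 + 4 + 4 = 9.

9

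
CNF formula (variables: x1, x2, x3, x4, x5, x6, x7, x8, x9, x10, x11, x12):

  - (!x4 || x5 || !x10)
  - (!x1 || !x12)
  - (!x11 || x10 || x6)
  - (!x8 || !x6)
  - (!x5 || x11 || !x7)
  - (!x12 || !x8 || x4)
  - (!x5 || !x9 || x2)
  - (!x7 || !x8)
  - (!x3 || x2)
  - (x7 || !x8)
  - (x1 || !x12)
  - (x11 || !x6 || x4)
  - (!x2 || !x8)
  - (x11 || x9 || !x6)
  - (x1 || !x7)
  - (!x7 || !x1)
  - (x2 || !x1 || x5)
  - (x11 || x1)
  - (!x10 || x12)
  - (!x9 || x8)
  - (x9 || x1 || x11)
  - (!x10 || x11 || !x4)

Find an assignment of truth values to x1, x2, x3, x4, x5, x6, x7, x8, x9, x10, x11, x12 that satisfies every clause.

x3 occurs only negated in the remaining clauses — set x3 = False.
Try x1 = False.
  then x12 is forced to False.
  then x7 is forced to False.
  then x8 is forced to False.
  then x11 is forced to True.
  then x10 is forced to False.
  then x6 is forced to True.
  then x9 is forced to False.
x2, x4, x5 are now unconstrained; take x2 = False, x4 = False, x5 = True.

x1=F, x2=F, x3=F, x4=F, x5=T, x6=T, x7=F, x8=F, x9=F, x10=F, x11=T, x12=F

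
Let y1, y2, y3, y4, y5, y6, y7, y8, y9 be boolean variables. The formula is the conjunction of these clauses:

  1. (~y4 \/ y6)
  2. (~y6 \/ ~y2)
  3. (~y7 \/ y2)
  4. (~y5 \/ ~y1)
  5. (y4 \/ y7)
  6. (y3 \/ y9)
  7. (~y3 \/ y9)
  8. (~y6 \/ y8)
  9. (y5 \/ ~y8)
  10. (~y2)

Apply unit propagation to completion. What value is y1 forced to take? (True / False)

False

(~y2) is a unit clause: y2 = False.
(~y7 \/ y2) with y2 = False leaves only ~y7, so y7 = False.
(y7 \/ y4) with y7 = False leaves only y4, so y4 = True.
In (~y4 \/ y6), ~y4 is now false; y6 must hold, so y6 = True.
(y8 \/ ~y6): since y6 = True, the clause reduces to (y8). y8 = True.
From (~y8 \/ y5) and y8 = True: y5 = True.
(~y5 \/ ~y1) with y5 = True leaves only ~y1, so y1 = False.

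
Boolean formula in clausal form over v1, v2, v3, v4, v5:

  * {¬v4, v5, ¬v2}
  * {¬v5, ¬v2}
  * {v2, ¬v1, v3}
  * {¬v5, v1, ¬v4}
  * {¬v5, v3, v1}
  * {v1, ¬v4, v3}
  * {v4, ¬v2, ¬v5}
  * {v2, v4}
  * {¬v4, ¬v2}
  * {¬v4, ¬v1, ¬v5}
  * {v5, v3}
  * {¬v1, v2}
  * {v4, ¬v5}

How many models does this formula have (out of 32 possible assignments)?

The models are:
  v1=F v2=F v3=T v4=T v5=F
  v1=F v2=T v3=T v4=F v5=F
  v1=T v2=T v3=T v4=F v5=F
That's 3 in total.

3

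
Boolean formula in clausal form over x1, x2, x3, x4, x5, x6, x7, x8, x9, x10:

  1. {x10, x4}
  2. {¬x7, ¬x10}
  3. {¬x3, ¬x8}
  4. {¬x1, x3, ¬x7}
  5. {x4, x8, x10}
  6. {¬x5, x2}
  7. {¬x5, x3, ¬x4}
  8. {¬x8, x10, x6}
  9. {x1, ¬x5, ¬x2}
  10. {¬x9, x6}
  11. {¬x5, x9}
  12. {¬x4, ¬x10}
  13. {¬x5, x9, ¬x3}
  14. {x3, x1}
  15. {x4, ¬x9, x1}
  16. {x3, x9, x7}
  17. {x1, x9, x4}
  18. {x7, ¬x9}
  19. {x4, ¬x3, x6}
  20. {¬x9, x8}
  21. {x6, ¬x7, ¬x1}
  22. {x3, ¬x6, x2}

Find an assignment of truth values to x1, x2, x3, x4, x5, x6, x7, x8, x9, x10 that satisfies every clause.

Pure literal: x5 appears only negated; assign x5 = False.
Set x1 = False and propagate.
  then x3 is forced to True.
  then x8 is forced to False.
  then x9 is forced to False.
  then x4 is forced to True.
  then x10 is forced to False.
x2, x6, x7 are now unconstrained; take x2 = True, x6 = True, x7 = True.
Every clause has at least one true literal under this assignment.

x1 = F  x2 = T  x3 = T  x4 = T  x5 = F  x6 = T  x7 = T  x8 = F  x9 = F  x10 = F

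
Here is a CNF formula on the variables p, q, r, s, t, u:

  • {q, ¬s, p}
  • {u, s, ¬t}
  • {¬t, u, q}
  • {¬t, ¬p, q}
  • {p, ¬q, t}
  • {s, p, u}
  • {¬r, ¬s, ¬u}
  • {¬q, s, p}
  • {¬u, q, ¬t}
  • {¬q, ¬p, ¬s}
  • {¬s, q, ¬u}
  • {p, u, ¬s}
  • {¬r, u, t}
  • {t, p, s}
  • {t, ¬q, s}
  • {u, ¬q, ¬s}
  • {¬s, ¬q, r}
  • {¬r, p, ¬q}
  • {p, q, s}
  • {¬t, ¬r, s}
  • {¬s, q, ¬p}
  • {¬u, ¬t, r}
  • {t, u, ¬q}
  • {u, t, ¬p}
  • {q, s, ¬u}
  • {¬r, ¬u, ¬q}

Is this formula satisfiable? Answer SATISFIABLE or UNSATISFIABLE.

UNSATISFIABLE

q = True:
  s = True:
    propagation gives p=False, t=True, u=True, r=False; an empty clause results — contradiction.
  s = False:
    propagation gives p=True, t=True, u=True, r=False; an empty clause results — contradiction.
q = False:
  s = True:
    propagation gives p=True; an empty clause results — contradiction.
  s = False:
    propagation gives p=True, t=False, u=True; an empty clause results — contradiction.
Every branch closes, so no satisfying assignment exists.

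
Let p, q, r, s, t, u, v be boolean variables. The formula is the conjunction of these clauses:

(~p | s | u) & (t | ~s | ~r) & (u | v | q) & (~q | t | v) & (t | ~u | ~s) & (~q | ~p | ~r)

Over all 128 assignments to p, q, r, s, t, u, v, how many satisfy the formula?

63

Case analysis on q and s:
  q=T, s=T: 14 of the 32 assignments to (p,r,t,u,v) work.
  q=T, s=F: 15 of the 32 assignments to (p,r,t,u,v) work.
  q=F, s=T: p free; 7 ways for (r,t,u,v) × 2^1 = 14.
  q=F, s=F: r, t free; 5 ways for (p,u,v) × 2^2 = 20.
Total: 14 + 15 + 14 + 20 = 63.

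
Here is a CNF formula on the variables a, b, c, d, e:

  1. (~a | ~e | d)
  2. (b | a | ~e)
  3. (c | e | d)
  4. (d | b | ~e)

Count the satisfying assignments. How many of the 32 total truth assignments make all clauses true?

20

Split on e, then d.
  e=1, d=1: c free; 3 ways for (a,b) × 2^1 = 6.
  e=1, d=0: remaining (a,b,c) ∈ {(0,1,0); (0,1,1)} — 2.
  e=0, d=1: a, b, c free → 2^3 = 8.
  e=0, d=0: remaining (a,b,c) ∈ {(0,0,1); (0,1,1); (1,0,1); (1,1,1)} — 4.
Total: 6 + 2 + 8 + 4 = 20.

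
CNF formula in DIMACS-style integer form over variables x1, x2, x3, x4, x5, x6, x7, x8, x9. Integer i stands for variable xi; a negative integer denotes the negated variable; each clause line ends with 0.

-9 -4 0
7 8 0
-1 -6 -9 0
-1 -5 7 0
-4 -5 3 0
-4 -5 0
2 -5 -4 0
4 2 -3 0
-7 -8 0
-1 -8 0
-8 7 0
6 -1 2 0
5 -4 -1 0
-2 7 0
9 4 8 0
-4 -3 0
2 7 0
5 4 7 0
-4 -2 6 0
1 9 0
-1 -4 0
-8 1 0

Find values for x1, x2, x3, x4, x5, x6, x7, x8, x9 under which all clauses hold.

x1 = True, x2 = True, x3 = False, x4 = False, x5 = False, x6 = False, x7 = True, x8 = False, x9 = True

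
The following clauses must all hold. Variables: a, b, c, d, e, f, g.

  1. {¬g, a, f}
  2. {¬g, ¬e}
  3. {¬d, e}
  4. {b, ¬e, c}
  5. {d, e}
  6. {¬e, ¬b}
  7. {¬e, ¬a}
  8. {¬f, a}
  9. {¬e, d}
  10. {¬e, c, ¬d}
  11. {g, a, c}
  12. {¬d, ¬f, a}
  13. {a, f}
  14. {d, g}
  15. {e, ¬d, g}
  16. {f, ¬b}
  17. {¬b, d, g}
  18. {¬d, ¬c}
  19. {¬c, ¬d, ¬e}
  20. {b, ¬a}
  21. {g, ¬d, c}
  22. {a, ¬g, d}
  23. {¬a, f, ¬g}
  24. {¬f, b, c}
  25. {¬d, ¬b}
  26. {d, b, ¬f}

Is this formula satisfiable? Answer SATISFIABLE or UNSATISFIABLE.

d = True:
  propagation gives e=True, g=False, b=False, c=True; an empty clause results — contradiction.
d = False:
  propagation gives e=True; an empty clause results — contradiction.
Every branch closes, so no satisfying assignment exists.

UNSATISFIABLE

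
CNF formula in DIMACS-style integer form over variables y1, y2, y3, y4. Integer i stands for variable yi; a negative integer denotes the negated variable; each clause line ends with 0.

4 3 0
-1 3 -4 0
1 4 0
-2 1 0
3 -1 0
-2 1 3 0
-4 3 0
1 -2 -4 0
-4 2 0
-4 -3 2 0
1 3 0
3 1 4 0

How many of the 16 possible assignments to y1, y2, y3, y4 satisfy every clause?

3

Satisfying assignments:
  y1=T y2=F y3=T y4=F
  y1=T y2=T y3=T y4=F
  y1=T y2=T y3=T y4=T
Count: 3.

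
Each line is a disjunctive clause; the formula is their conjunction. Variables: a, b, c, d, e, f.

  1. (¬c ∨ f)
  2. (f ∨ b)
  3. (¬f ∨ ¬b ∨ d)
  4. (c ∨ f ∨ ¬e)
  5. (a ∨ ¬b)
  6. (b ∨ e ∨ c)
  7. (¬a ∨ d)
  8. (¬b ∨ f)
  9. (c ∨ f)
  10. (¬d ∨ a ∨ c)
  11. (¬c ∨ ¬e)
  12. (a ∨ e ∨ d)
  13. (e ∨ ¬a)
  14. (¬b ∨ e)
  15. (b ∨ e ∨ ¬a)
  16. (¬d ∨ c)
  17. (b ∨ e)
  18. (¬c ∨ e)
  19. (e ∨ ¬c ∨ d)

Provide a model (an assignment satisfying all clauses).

a=F  b=F  c=F  d=F  e=T  f=T

Try a = False.
  then b is forced to False.
  then f is forced to True.
  then e is forced to True.
  then c is forced to False.
  then d is forced to False.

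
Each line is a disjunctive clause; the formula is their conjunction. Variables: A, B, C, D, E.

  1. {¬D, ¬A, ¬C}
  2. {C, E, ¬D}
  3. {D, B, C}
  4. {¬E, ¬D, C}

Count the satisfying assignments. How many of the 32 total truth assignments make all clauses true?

16

Case analysis on C and D:
  C=T, D=T: remaining (A,B,E) ∈ {(F,F,F); (F,F,T); (F,T,F); (F,T,T)} — 4.
  C=T, D=F: A, B, E free → 2^3 = 8.
  C=F, D=T: a clause becomes empty — 0.
  C=F, D=F: remaining (A,B,E) ∈ {(F,T,F); (F,T,T); (T,T,F); (T,T,T)} — 4.
Total: 4 + 8 + 0 + 4 = 16.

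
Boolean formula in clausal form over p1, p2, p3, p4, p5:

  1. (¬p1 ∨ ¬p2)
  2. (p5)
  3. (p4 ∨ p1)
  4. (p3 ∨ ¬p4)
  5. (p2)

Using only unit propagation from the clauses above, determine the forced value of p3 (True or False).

True

(p5) is a unit clause: p5 = True.
(p2) is a unit clause: p2 = True.
(¬p1 ∨ ¬p2) with p2 = True leaves only ¬p1, so p1 = False.
In (p4 ∨ p1), p1 is now false; p4 must hold, so p4 = True.
From (¬p4 ∨ p3) and p4 = True: p3 = True.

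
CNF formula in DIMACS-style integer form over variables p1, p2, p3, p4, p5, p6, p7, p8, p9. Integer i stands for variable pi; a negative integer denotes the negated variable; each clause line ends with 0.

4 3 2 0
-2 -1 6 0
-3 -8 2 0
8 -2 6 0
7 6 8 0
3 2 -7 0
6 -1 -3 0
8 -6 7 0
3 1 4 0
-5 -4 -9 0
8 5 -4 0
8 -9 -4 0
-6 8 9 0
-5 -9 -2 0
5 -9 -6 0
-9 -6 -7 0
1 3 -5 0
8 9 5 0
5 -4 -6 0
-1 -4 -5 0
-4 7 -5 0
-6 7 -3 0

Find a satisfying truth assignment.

Set p1 = True and propagate.
Branch on p2: take p2 = True.
  then p6 is forced to True.
For the remaining variables, p3 = True, p4 = False, p5 = True, p7 = True, p8 = True, p9 = False works.

p1=T, p2=T, p3=T, p4=F, p5=T, p6=T, p7=T, p8=T, p9=F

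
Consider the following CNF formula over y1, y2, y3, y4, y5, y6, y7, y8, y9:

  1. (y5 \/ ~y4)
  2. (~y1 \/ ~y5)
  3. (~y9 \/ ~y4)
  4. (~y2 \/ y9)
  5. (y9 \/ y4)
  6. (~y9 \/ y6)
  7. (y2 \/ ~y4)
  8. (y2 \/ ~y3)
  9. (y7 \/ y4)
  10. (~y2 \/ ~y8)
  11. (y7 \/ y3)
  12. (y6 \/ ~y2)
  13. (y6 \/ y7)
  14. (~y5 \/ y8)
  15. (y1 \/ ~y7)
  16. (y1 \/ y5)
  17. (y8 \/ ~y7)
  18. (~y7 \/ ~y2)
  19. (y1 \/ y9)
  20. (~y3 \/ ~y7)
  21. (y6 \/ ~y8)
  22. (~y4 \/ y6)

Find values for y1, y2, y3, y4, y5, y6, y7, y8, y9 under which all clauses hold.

y6 occurs only positively in the remaining clauses — set y6 = True.
Branch on y1: take y1 = True.
  then y5 is forced to False.
  then y4 is forced to False.
  then y9 is forced to True.
  then y7 is forced to True.
  then y8 is forced to True.
  then y2 is forced to False.
  then y3 is forced to False.

y1=1, y2=0, y3=0, y4=0, y5=0, y6=1, y7=1, y8=1, y9=1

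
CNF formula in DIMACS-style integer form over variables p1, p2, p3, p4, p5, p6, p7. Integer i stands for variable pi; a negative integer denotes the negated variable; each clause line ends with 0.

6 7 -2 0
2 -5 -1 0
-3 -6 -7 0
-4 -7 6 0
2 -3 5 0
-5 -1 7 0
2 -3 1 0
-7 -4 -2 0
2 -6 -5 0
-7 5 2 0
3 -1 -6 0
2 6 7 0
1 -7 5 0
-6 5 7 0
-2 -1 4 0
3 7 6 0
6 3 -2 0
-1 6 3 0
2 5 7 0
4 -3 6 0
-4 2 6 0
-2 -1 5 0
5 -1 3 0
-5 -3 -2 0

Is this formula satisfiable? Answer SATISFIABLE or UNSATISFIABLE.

Branch on p1: take p1 = False.
For the remaining variables, p2 = True, p3 = False, p4 = True, p5 = True, p6 = True, p7 = False works.
So p1=F  p2=T  p3=F  p4=T  p5=T  p6=T  p7=F is a satisfying assignment.

SATISFIABLE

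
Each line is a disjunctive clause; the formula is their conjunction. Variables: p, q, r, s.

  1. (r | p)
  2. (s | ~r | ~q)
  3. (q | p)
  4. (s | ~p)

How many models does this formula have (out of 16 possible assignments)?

5

The models are:
  p=0 q=1 r=1 s=1
  p=1 q=0 r=0 s=1
  p=1 q=0 r=1 s=1
  p=1 q=1 r=0 s=1
  p=1 q=1 r=1 s=1
Count: 5.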